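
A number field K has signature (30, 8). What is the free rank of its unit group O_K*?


By Dirichlet's unit theorem:
rank = r1 + r2 - 1
= 30 + 8 - 1
= 37

37


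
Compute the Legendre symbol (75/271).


p = 271 is prime, so compute (75/271) with the reciprocity algorithm (Jacobi-symbol steps: pull out 2s via (2/n), flip via reciprocity, reduce):
  reciprocity: (75/271) -> -(271/75)
  reduce: (46/75)
  pull out 2: (2/75) = -1  (since 75 mod 8 = 3)
  reciprocity: (23/75) -> -(75/23)
  reduce: (6/23)
  pull out 2: (2/23) = +1  (since 23 mod 8 = 7)
  reciprocity: (3/23) -> -(23/3)
  reduce: (2/3)
  pull out 2: (2/3) = -1  (since 3 mod 8 = 3)
  (1/3) = 1
Product of signs = -1
(75/271) = -1

-1


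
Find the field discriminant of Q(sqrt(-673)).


For K = Q(sqrt(d)) with d squarefree: disc(K) = d if d = 1 mod 4, and disc(K) = 4d if d = 2 or 3 mod 4.
Here d = -673, and d mod 4 = 3.
d = 3 mod 4, not 1 (O_K = Z[sqrt(d)]), so disc(K) = 4d = 4 * (-673) = -2692

-2692


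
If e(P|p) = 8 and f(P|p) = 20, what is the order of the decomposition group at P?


|D_P| = e * f
= 8 * 20
= 160

160


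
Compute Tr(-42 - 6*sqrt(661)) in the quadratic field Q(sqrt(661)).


Tr(a + b*sqrt(d)) = (a + b*sqrt(d)) + (a - b*sqrt(d)) = 2a
= 2 * (-42)
= -84

-84


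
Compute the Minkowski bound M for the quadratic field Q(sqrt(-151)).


d = -151, d mod 4 = 1, so disc(K) = d = -151; |disc(K)| = 151
Imaginary quadratic field, so n = 2, s = r2 = 1, r1 = 0
M = (n!/n^n) * (4/pi)^s * sqrt(|disc(K)|) = (2!/2^2) * (4/pi)^1 * sqrt(151)
= 0.5 * 1.273240 * 12.288206
= 7.8229

7.8229


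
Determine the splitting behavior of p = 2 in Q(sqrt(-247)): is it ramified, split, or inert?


K = Q(sqrt(-247)). Since d mod 4 = 1, disc(K) = -247.
Check p | disc: -247 mod 2 = 1.
p=2 does not divide disc (d is 1 mod 4). 2 splits iff d = 1 mod 8.
d mod 8 = 1, so (d/2) = 1.
(d/p) = 1, so p splits: (p) = P*P' with e=1, f=1, g=2.
Therefore p is split.

split


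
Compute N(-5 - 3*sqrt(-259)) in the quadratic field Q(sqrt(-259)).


N(a + b*sqrt(d)) = a^2 - d*b^2
= (-5)^2 - (-259)*(-3)^2
= 25 + 2331
= 2356

2356


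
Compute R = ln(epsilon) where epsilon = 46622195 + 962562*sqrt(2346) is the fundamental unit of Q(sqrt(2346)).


epsilon = 46622195 + 962562*sqrt(2346)
= 9.3244e+07
R = ln(9.3244e+07)
= 18.3507

18.3507


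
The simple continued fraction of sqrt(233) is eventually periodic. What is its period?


Run the CF algorithm for sqrt(233).
a_0 = floor(sqrt(233)) = 15; set m_0=0, q_0=1.
Recurrence: m' = q*a - m,  q' = (d - m'^2)/q,  a' = floor((a_0 + m')/q').
  step 1: m=15, q=8, a=3
  step 2: m=9, q=19, a=1
  step 3: m=10, q=7, a=3
  step 4: m=11, q=16, a=1
  step 5: m=5, q=13, a=1
  step 6: m=8, q=13, a=1
  step 7: m=5, q=16, a=1
  step 8: m=11, q=7, a=3
  step 9: m=10, q=19, a=1
  step 10: m=9, q=8, a=3
  step 11: m=15, q=1, a=30
a_11 = 2*a_0 = 30, so the period closes here.
sqrt(233) = [15; 3, 1, 3, 1, 1, 1, 1, 3, 1, 3, 30]
Period length = 11

11


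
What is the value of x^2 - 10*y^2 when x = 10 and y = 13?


x^2 - d*y^2
= 10^2 - 10*13^2
= 100 - 1690
= -1590

-1590


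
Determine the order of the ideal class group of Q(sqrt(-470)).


K = Q(sqrt(-470)). d mod 4 = 2, so D = disc(K) = 4d = -1880
h(K) equals the number of primitive reduced positive-definite forms (a, b, c) = a*x^2 + b*x*y + c*y^2 with b^2 - 4ac = D,
where reduced means |b| <= a <= c, with b >= 0 whenever |b| = a or a = c, and primitive means gcd(a, b, c) = 1.
Reduced forces 3a^2 <= |D| = 1880, so 1 <= a <= 25; b must have the parity of D, and c = (b^2 - D)/(4a) must be an integer >= a.
Enumerate a = 1..25, b in [-a, a]:
  a=1: (1, 0, 470)  [1]
  a=2: (2, 0, 235)  [1]
  a=3: (3, -2, 157), (3, 2, 157)  [2]
  a=4: none
  a=5: (5, 0, 94)  [1]
  a=6: (6, -4, 79), (6, 4, 79)  [2]
  a=7..8: none
  a=9: (9, -8, 54), (9, 8, 54)  [2]
  a=10: (10, 0, 47)  [1]
  a=11: (11, -10, 45), (11, 10, 45)  [2]
  a=12..14: none
  a=15: (15, -10, 33), (15, 10, 33)  [2]
  a=16..17: none
  a=18: (18, -8, 27), (18, 8, 27)  [2]
  a=19: (19, -18, 29), (19, 18, 29)  [2]
  a=20..21: none
  a=22: (22, -12, 23), (22, 12, 23)  [2]
  a=23..25: none
Total reduced forms: 1 + 1 + 2 + 1 + 2 + 2 + 1 + 2 + 2 + 2 + 2 + 2 = 20
h = 20

20


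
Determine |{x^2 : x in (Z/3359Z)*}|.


For prime p, the number of non-zero quadratic residues is (p-1)/2.
= (3359-1)/2
= 1679

1679


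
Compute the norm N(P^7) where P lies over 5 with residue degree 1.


N(P^a) = p^(a*f)
= 5^(7*1)
= 5^7
= 78125

78125


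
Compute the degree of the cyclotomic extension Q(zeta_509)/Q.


The degree equals Euler's totient phi(509).
509 = 509
phi(509) = 508

508


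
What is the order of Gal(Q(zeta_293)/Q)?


|Gal(Q(zeta_293)/Q)| = phi(293)
= 292

292


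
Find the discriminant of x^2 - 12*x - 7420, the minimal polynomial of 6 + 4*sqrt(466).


The element 6 + 4*sqrt(466) has minimal polynomial:
x^2 - 12*x - 7420
Discriminant = (-12)^2 - 4*(-7420)
= 144 + 29680
= 29824

29824


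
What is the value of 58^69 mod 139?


p = 139 is prime and the exponent is (p-1)/2 = 69, so by Euler's criterion 58^69 = (58/139) = +1 or -1 mod 139.
Compute by square-and-multiply:
  69 = 64 + 4 + 1 (binary 1000101)
  Repeated squaring mod 139: 58^1 = 58, 58^2 = 28, 58^4 = 89, 58^8 = 137, 58^16 = 4, 58^32 = 16, 58^64 = 117
  58^69 = 58^64 * 58^4 * 58^1 = 117 * 89 * 58 mod 139
    117 * 89 = 10413 = 127 mod 139
    127 * 58 = 7366 = 138 mod 139
  58^69 = 138 mod 139
Result 138 = p - 1 = -1 mod 139: 58 is a quadratic non-residue mod 139. As a residue in [0, p-1] the value is 138.
58^69 mod 139 = 138

138


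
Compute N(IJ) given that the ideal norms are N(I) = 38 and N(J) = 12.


N(IJ) = N(I) * N(J)
= 38 * 12
= 456

456


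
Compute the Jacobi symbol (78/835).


Compute (78/835) via quadratic reciprocity:
  pull out 2: (2/835) = -1  (since 835 mod 8 = 3)
  reciprocity: (39/835) -> -(835/39)
  reduce: (16/39)
  pull out 2: (2/39) = +1  (since 39 mod 8 = 7)
  pull out 2: (2/39) = +1  (since 39 mod 8 = 7)
  pull out 2: (2/39) = +1  (since 39 mod 8 = 7)
  pull out 2: (2/39) = +1  (since 39 mod 8 = 7)
  (1/39) = 1
Product of signs = 1

1


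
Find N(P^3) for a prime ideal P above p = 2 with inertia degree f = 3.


N(P^a) = p^(a*f)
= 2^(3*3)
= 2^9
= 512

512


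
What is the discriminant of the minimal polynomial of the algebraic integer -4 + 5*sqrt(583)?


The element -4 + 5*sqrt(583) has minimal polynomial:
x^2 + 8*x - 14559
Discriminant = (8)^2 - 4*(-14559)
= 64 + 58236
= 58300

58300


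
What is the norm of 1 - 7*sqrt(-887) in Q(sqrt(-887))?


N(a + b*sqrt(d)) = a^2 - d*b^2
= (1)^2 - (-887)*(-7)^2
= 1 + 43463
= 43464

43464


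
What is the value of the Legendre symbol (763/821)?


p = 821 is prime, so compute (763/821) with the reciprocity algorithm (Jacobi-symbol steps: pull out 2s via (2/n), flip via reciprocity, reduce):
  reciprocity: (763/821) -> +(821/763)
  reduce: (58/763)
  pull out 2: (2/763) = -1  (since 763 mod 8 = 3)
  reciprocity: (29/763) -> +(763/29)
  reduce: (9/29)
  reciprocity: (9/29) -> +(29/9)
  reduce: (2/9)
  pull out 2: (2/9) = +1  (since 9 mod 8 = 1)
  (1/9) = 1
Product of signs = -1
(763/821) = -1

-1


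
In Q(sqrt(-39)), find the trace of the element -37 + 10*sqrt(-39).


Tr(a + b*sqrt(d)) = (a + b*sqrt(d)) + (a - b*sqrt(d)) = 2a
= 2 * (-37)
= -74

-74


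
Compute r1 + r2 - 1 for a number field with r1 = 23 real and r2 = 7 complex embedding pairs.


By Dirichlet's unit theorem:
rank = r1 + r2 - 1
= 23 + 7 - 1
= 29

29


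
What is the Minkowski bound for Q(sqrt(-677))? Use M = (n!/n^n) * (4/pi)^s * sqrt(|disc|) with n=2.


d = -677, d mod 4 = 3, so disc(K) = 4d = -2708; |disc(K)| = 2708
Imaginary quadratic field, so n = 2, s = r2 = 1, r1 = 0
M = (n!/n^n) * (4/pi)^s * sqrt(|disc(K)|) = (2!/2^2) * (4/pi)^1 * sqrt(2708)
= 0.5 * 1.273240 * 52.038447
= 33.1287

33.1287


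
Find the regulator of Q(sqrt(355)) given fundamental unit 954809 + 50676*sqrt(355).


epsilon = 954809 + 50676*sqrt(355)
= 1.9096e+06
R = ln(1.9096e+06)
= 14.4624

14.4624


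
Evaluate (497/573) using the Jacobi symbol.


Compute (497/573) via quadratic reciprocity:
  reciprocity: (497/573) -> +(573/497)
  reduce: (76/497)
  pull out 2: (2/497) = +1  (since 497 mod 8 = 1)
  pull out 2: (2/497) = +1  (since 497 mod 8 = 1)
  reciprocity: (19/497) -> +(497/19)
  reduce: (3/19)
  reciprocity: (3/19) -> -(19/3)
  reduce: (1/3)
  (1/3) = 1
Product of signs = -1

-1


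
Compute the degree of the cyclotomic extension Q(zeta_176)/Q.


The degree equals Euler's totient phi(176).
176 = 2^4 * 11
phi(176) = 80

80


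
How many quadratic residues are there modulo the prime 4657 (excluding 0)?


For prime p, the number of non-zero quadratic residues is (p-1)/2.
= (4657-1)/2
= 2328

2328


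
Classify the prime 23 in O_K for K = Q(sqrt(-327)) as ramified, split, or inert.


K = Q(sqrt(-327)). Since d mod 4 = 1, disc(K) = -327.
Check p | disc: -327 mod 23 = 18.
p does not divide disc. Compute Legendre symbol (d/p):
18^((23-1)/2) mod 23 = 1
(d/p) = 1, so p splits: (p) = P*P' with e=1, f=1, g=2.
Therefore p is split.

split


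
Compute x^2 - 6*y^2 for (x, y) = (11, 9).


x^2 - d*y^2
= 11^2 - 6*9^2
= 121 - 486
= -365

-365


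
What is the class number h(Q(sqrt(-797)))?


K = Q(sqrt(-797)). d mod 4 = 3, so D = disc(K) = 4d = -3188
h(K) equals the number of primitive reduced positive-definite forms (a, b, c) = a*x^2 + b*x*y + c*y^2 with b^2 - 4ac = D,
where reduced means |b| <= a <= c, with b >= 0 whenever |b| = a or a = c, and primitive means gcd(a, b, c) = 1.
Reduced forces 3a^2 <= |D| = 3188, so 1 <= a <= 32; b must have the parity of D, and c = (b^2 - D)/(4a) must be an integer >= a.
Enumerate a = 1..32, b in [-a, a]:
  a=1: (1, 0, 797)  [1]
  a=2: (2, 2, 399)  [1]
  a=3: (3, -2, 266), (3, 2, 266)  [2]
  a=4..5: none
  a=6: (6, -2, 133), (6, 2, 133)  [2]
  a=7: (7, -2, 114), (7, 2, 114)  [2]
  a=8: none
  a=9: (9, -4, 89), (9, 4, 89)  [2]
  a=10..12: none
  a=13: (13, -6, 62), (13, 6, 62)  [2]
  a=14: (14, -2, 57), (14, 2, 57)  [2]
  a=15..16: none
  a=17: (17, -12, 49), (17, 12, 49)  [2]
  a=18: (18, -14, 47), (18, 14, 47)  [2]
  a=19: (19, -2, 42), (19, 2, 42)  [2]
  a=20: none
  a=21: (21, -16, 41), (21, -2, 38), (21, 2, 38), (21, 16, 41)  [4]
  a=22: none
  a=23: (23, -20, 39), (23, 20, 39)  [2]
  a=24..25: none
  a=26: (26, -6, 31), (26, 6, 31)  [2]
  a=27: (27, -22, 34), (27, 22, 34)  [2]
  a=28..32: none
Total reduced forms: 1 + 1 + 2 + 2 + 2 + 2 + 2 + 2 + 2 + 2 + 2 + 4 + 2 + 2 + 2 = 30
h = 30

30


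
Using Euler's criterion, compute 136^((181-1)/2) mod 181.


p = 181 is prime and the exponent is (p-1)/2 = 90, so by Euler's criterion 136^90 = (136/181) = +1 or -1 mod 181.
Compute by square-and-multiply:
  90 = 64 + 16 + 8 + 2 (binary 1011010)
  Repeated squaring mod 181: 136^1 = 136, 136^2 = 34, 136^4 = 70, 136^8 = 13, 136^16 = 169, 136^32 = 144, 136^64 = 102
  136^90 = 136^64 * 136^16 * 136^8 * 136^2 = 102 * 169 * 13 * 34 mod 181
    102 * 169 = 17238 = 43 mod 181
    43 * 13 = 559 = 16 mod 181
    16 * 34 = 544 = 1 mod 181
  136^90 = 1 mod 181
Result 1: 136 is a quadratic residue mod 181.
136^90 mod 181 = 1

1


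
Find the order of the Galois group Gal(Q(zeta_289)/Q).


|Gal(Q(zeta_289)/Q)| = phi(289)
= 272

272


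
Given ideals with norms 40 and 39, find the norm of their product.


N(IJ) = N(I) * N(J)
= 40 * 39
= 1560

1560


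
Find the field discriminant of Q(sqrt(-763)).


For K = Q(sqrt(d)) with d squarefree: disc(K) = d if d = 1 mod 4, and disc(K) = 4d if d = 2 or 3 mod 4.
Here d = -763, and d mod 4 = 1.
d = 1 mod 4 (O_K = Z[(1+sqrt(d))/2]), so disc(K) = d = -763

-763


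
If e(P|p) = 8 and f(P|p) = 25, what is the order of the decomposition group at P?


|D_P| = e * f
= 8 * 25
= 200

200


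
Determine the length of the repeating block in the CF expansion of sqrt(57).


Run the CF algorithm for sqrt(57).
a_0 = floor(sqrt(57)) = 7; set m_0=0, q_0=1.
Recurrence: m' = q*a - m,  q' = (d - m'^2)/q,  a' = floor((a_0 + m')/q').
  step 1: m=7, q=8, a=1
  step 2: m=1, q=7, a=1
  step 3: m=6, q=3, a=4
  step 4: m=6, q=7, a=1
  step 5: m=1, q=8, a=1
  step 6: m=7, q=1, a=14
a_6 = 2*a_0 = 14, so the period closes here.
sqrt(57) = [7; 1, 1, 4, 1, 1, 14]
Period length = 6

6


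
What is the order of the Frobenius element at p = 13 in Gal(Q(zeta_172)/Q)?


The Frobenius at p in Gal(Q(zeta_n)/Q) = (Z/nZ)* is the class of p, so its order is ord_172(13), the smallest k >= 1 with 13^k = 1 mod 172.
n = 172 = 2^2 * 43, phi(172) = 84; the order divides phi(n).
Divisors of 84: 1, 2, 3, 4, 6, 7, 12, 14, 21, 28, 42, 84
Repeated squaring mod 172: 13^1 = 13, 13^2 = 169, 13^4 = 9, 13^8 = 81, 13^16 = 25, 13^32 = 109, 13^64 = 13
Test divisors in increasing order:
  k=1: 13^1 = 13 mod 172
  k=2: 13^2 = 169 mod 172
  k=3: 13^3 = 169 * 13 = 133 mod 172
  k=4: 13^4 = 9 mod 172
  k=6: 13^6 = 9 * 169 = 145 mod 172
  k=7: 13^7 = 9 * 169 * 13 = 165 mod 172
  k=12: 13^12 = 81 * 9 = 41 mod 172
  k=14: 13^14 = 81 * 9 * 169 = 49 mod 172
  k=21: 13^21 = 25 * 9 * 13 = 1 mod 172  <- first divisor giving 1
Order = 21

21


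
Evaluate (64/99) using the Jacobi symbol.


Compute (64/99) via quadratic reciprocity:
  pull out 2: (2/99) = -1  (since 99 mod 8 = 3)
  pull out 2: (2/99) = -1  (since 99 mod 8 = 3)
  pull out 2: (2/99) = -1  (since 99 mod 8 = 3)
  pull out 2: (2/99) = -1  (since 99 mod 8 = 3)
  pull out 2: (2/99) = -1  (since 99 mod 8 = 3)
  pull out 2: (2/99) = -1  (since 99 mod 8 = 3)
  (1/99) = 1
Product of signs = 1

1


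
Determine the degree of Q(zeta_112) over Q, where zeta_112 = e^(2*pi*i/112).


The degree equals Euler's totient phi(112).
112 = 2^4 * 7
phi(112) = 48

48


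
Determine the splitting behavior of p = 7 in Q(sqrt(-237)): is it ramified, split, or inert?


K = Q(sqrt(-237)). Since d mod 4 = 3, disc(K) = -948.
Check p | disc: -948 mod 7 = 4.
p does not divide disc. Compute Legendre symbol (d/p):
1^((7-1)/2) mod 7 = 1
(d/p) = 1, so p splits: (p) = P*P' with e=1, f=1, g=2.
Therefore p is split.

split


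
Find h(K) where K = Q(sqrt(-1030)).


K = Q(sqrt(-1030)). d mod 4 = 2, so D = disc(K) = 4d = -4120
h(K) equals the number of primitive reduced positive-definite forms (a, b, c) = a*x^2 + b*x*y + c*y^2 with b^2 - 4ac = D,
where reduced means |b| <= a <= c, with b >= 0 whenever |b| = a or a = c, and primitive means gcd(a, b, c) = 1.
Reduced forces 3a^2 <= |D| = 4120, so 1 <= a <= 37; b must have the parity of D, and c = (b^2 - D)/(4a) must be an integer >= a.
Enumerate a = 1..37, b in [-a, a]:
  a=1: (1, 0, 1030)  [1]
  a=2: (2, 0, 515)  [1]
  a=3..4: none
  a=5: (5, 0, 206)  [1]
  a=6..9: none
  a=10: (10, 0, 103)  [1]
  a=11: (11, -4, 94), (11, 4, 94)  [2]
  a=12: none
  a=13: (13, -12, 82), (13, 12, 82)  [2]
  a=14..21: none
  a=22: (22, -4, 47), (22, 4, 47)  [2]
  a=23..25: none
  a=26: (26, -12, 41), (26, 12, 41)  [2]
  a=27..37: none
Total reduced forms: 1 + 1 + 1 + 1 + 2 + 2 + 2 + 2 = 12
h = 12

12


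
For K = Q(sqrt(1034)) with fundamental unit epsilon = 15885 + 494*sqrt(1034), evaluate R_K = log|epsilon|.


epsilon = 15885 + 494*sqrt(1034)
= 31770.0000
R = ln(31770.0000)
= 10.3663

10.3663


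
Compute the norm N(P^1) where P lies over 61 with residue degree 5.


N(P^a) = p^(a*f)
= 61^(1*5)
= 61^5
= 844596301

844596301


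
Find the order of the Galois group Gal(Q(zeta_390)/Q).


|Gal(Q(zeta_390)/Q)| = phi(390)
= 96

96


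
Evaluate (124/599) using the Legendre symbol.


p = 599 is prime, so compute (124/599) with the reciprocity algorithm (Jacobi-symbol steps: pull out 2s via (2/n), flip via reciprocity, reduce):
  pull out 2: (2/599) = +1  (since 599 mod 8 = 7)
  pull out 2: (2/599) = +1  (since 599 mod 8 = 7)
  reciprocity: (31/599) -> -(599/31)
  reduce: (10/31)
  pull out 2: (2/31) = +1  (since 31 mod 8 = 7)
  reciprocity: (5/31) -> +(31/5)
  reduce: (1/5)
  (1/5) = 1
Product of signs = -1
(124/599) = -1

-1


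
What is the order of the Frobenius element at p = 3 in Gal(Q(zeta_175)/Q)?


The Frobenius at p in Gal(Q(zeta_n)/Q) = (Z/nZ)* is the class of p, so its order is ord_175(3), the smallest k >= 1 with 3^k = 1 mod 175.
n = 175 = 5^2 * 7, phi(175) = 120; the order divides phi(n).
Divisors of 120: 1, 2, 3, 4, 5, 6, 8, 10, 12, 15, 20, 24, 30, 40, 60, 120
Repeated squaring mod 175: 3^1 = 3, 3^2 = 9, 3^4 = 81, 3^8 = 86, 3^16 = 46, 3^32 = 16, 3^64 = 81
Test divisors in increasing order:
  k=1: 3^1 = 3 mod 175
  k=2: 3^2 = 9 mod 175
  k=3: 3^3 = 9 * 3 = 27 mod 175
  k=4: 3^4 = 81 mod 175
  k=5: 3^5 = 81 * 3 = 68 mod 175
  k=6: 3^6 = 81 * 9 = 29 mod 175
  k=8: 3^8 = 86 mod 175
  k=10: 3^10 = 86 * 9 = 74 mod 175
  k=12: 3^12 = 86 * 81 = 141 mod 175
  k=15: 3^15 = 86 * 81 * 9 * 3 = 132 mod 175
  k=20: 3^20 = 46 * 81 = 51 mod 175
  k=24: 3^24 = 46 * 86 = 106 mod 175
  k=30: 3^30 = 46 * 86 * 81 * 9 = 99 mod 175
  k=40: 3^40 = 16 * 86 = 151 mod 175
  k=60: 3^60 = 16 * 46 * 86 * 81 = 1 mod 175  <- first divisor giving 1
Order = 60

60


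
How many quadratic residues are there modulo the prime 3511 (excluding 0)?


For prime p, the number of non-zero quadratic residues is (p-1)/2.
= (3511-1)/2
= 1755

1755


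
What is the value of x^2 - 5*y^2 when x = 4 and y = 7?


x^2 - d*y^2
= 4^2 - 5*7^2
= 16 - 245
= -229

-229


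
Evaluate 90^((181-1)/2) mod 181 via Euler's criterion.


p = 181 is prime and the exponent is (p-1)/2 = 90, so by Euler's criterion 90^90 = (90/181) = +1 or -1 mod 181.
Compute by square-and-multiply:
  90 = 64 + 16 + 8 + 2 (binary 1011010)
  Repeated squaring mod 181: 90^1 = 90, 90^2 = 136, 90^4 = 34, 90^8 = 70, 90^16 = 13, 90^32 = 169, 90^64 = 144
  90^90 = 90^64 * 90^16 * 90^8 * 90^2 = 144 * 13 * 70 * 136 mod 181
    144 * 13 = 1872 = 62 mod 181
    62 * 70 = 4340 = 177 mod 181
    177 * 136 = 24072 = 180 mod 181
  90^90 = 180 mod 181
Result 180 = p - 1 = -1 mod 181: 90 is a quadratic non-residue mod 181. As a residue in [0, p-1] the value is 180.
90^90 mod 181 = 180

180


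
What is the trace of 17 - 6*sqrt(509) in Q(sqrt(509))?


Tr(a + b*sqrt(d)) = (a + b*sqrt(d)) + (a - b*sqrt(d)) = 2a
= 2 * (17)
= 34

34


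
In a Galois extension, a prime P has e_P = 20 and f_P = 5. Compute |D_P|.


|D_P| = e * f
= 20 * 5
= 100

100


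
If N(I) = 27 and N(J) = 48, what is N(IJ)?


N(IJ) = N(I) * N(J)
= 27 * 48
= 1296

1296


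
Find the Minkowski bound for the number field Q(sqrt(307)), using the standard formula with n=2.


d = 307, d mod 4 = 3, so disc(K) = 4d = 1228; |disc(K)| = 1228
Real quadratic field, so n = 2, s = r2 = 0, r1 = 2
M = (n!/n^n) * (4/pi)^s * sqrt(|disc(K)|) = (2!/2^2) * (4/pi)^0 * sqrt(1228)
= 0.5 * 1.000000 * 35.042831
= 17.5214

17.5214


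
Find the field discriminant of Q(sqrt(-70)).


For K = Q(sqrt(d)) with d squarefree: disc(K) = d if d = 1 mod 4, and disc(K) = 4d if d = 2 or 3 mod 4.
Here d = -70, and d mod 4 = 2.
d = 2 mod 4, not 1 (O_K = Z[sqrt(d)]), so disc(K) = 4d = 4 * (-70) = -280

-280


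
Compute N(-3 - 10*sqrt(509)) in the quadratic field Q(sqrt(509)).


N(a + b*sqrt(d)) = a^2 - d*b^2
= (-3)^2 - (509)*(-10)^2
= 9 - 50900
= -50891

-50891


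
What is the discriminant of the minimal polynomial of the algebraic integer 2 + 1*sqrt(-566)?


The element 2 + 1*sqrt(-566) has minimal polynomial:
x^2 - 4*x + 570
Discriminant = (-4)^2 - 4*(570)
= 16 - 2280
= -2264

-2264


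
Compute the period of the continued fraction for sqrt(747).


Run the CF algorithm for sqrt(747).
a_0 = floor(sqrt(747)) = 27; set m_0=0, q_0=1.
Recurrence: m' = q*a - m,  q' = (d - m'^2)/q,  a' = floor((a_0 + m')/q').
  step 1: m=27, q=18, a=3
  step 2: m=27, q=1, a=54
a_2 = 2*a_0 = 54, so the period closes here.
sqrt(747) = [27; 3, 54]
Period length = 2

2


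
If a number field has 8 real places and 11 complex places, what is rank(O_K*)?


By Dirichlet's unit theorem:
rank = r1 + r2 - 1
= 8 + 11 - 1
= 18

18


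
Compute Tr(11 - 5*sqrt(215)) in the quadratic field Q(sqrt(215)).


Tr(a + b*sqrt(d)) = (a + b*sqrt(d)) + (a - b*sqrt(d)) = 2a
= 2 * (11)
= 22

22


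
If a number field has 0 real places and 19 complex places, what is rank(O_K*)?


By Dirichlet's unit theorem:
rank = r1 + r2 - 1
= 0 + 19 - 1
= 18

18


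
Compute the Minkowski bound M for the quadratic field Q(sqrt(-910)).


d = -910, d mod 4 = 2, so disc(K) = 4d = -3640; |disc(K)| = 3640
Imaginary quadratic field, so n = 2, s = r2 = 1, r1 = 0
M = (n!/n^n) * (4/pi)^s * sqrt(|disc(K)|) = (2!/2^2) * (4/pi)^1 * sqrt(3640)
= 0.5 * 1.273240 * 60.332413
= 38.4088

38.4088


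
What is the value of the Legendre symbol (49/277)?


p = 277 is prime, so compute (49/277) with the reciprocity algorithm (Jacobi-symbol steps: pull out 2s via (2/n), flip via reciprocity, reduce):
  reciprocity: (49/277) -> +(277/49)
  reduce: (32/49)
  pull out 2: (2/49) = +1  (since 49 mod 8 = 1)
  pull out 2: (2/49) = +1  (since 49 mod 8 = 1)
  pull out 2: (2/49) = +1  (since 49 mod 8 = 1)
  pull out 2: (2/49) = +1  (since 49 mod 8 = 1)
  pull out 2: (2/49) = +1  (since 49 mod 8 = 1)
  (1/49) = 1
Product of signs = 1
(49/277) = 1

1


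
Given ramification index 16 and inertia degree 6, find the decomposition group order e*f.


|D_P| = e * f
= 16 * 6
= 96

96


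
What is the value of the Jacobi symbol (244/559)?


Compute (244/559) via quadratic reciprocity:
  pull out 2: (2/559) = +1  (since 559 mod 8 = 7)
  pull out 2: (2/559) = +1  (since 559 mod 8 = 7)
  reciprocity: (61/559) -> +(559/61)
  reduce: (10/61)
  pull out 2: (2/61) = -1  (since 61 mod 8 = 5)
  reciprocity: (5/61) -> +(61/5)
  reduce: (1/5)
  (1/5) = 1
Product of signs = -1

-1


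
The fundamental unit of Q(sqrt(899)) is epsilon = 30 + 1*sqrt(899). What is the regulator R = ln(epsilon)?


epsilon = 30 + 1*sqrt(899)
= 59.9833
R = ln(59.9833)
= 4.0941

4.0941


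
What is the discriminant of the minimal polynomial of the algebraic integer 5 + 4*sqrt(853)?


The element 5 + 4*sqrt(853) has minimal polynomial:
x^2 - 10*x - 13623
Discriminant = (-10)^2 - 4*(-13623)
= 100 + 54492
= 54592

54592


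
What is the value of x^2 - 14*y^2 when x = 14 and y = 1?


x^2 - d*y^2
= 14^2 - 14*1^2
= 196 - 14
= 182

182


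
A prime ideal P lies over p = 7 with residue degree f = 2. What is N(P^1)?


N(P^a) = p^(a*f)
= 7^(1*2)
= 7^2
= 49

49


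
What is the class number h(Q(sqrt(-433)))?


K = Q(sqrt(-433)). d mod 4 = 3, so D = disc(K) = 4d = -1732
h(K) equals the number of primitive reduced positive-definite forms (a, b, c) = a*x^2 + b*x*y + c*y^2 with b^2 - 4ac = D,
where reduced means |b| <= a <= c, with b >= 0 whenever |b| = a or a = c, and primitive means gcd(a, b, c) = 1.
Reduced forces 3a^2 <= |D| = 1732, so 1 <= a <= 24; b must have the parity of D, and c = (b^2 - D)/(4a) must be an integer >= a.
Enumerate a = 1..24, b in [-a, a]:
  a=1: (1, 0, 433)  [1]
  a=2: (2, 2, 217)  [1]
  a=3..6: none
  a=7: (7, -2, 62), (7, 2, 62)  [2]
  a=8..12: none
  a=13: (13, -6, 34), (13, 6, 34)  [2]
  a=14: (14, -2, 31), (14, 2, 31)  [2]
  a=15..16: none
  a=17: (17, -6, 26), (17, 6, 26)  [2]
  a=18: none
  a=19: (19, -4, 23), (19, 4, 23)  [2]
  a=20..24: none
Total reduced forms: 1 + 1 + 2 + 2 + 2 + 2 + 2 = 12
h = 12

12


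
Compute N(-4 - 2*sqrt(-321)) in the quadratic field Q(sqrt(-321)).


N(a + b*sqrt(d)) = a^2 - d*b^2
= (-4)^2 - (-321)*(-2)^2
= 16 + 1284
= 1300

1300


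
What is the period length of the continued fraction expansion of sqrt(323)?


Run the CF algorithm for sqrt(323).
a_0 = floor(sqrt(323)) = 17; set m_0=0, q_0=1.
Recurrence: m' = q*a - m,  q' = (d - m'^2)/q,  a' = floor((a_0 + m')/q').
  step 1: m=17, q=34, a=1
  step 2: m=17, q=1, a=34
a_2 = 2*a_0 = 34, so the period closes here.
sqrt(323) = [17; 1, 34]
Period length = 2

2


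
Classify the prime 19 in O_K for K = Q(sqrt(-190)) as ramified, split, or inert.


K = Q(sqrt(-190)). Since d mod 4 = 2, disc(K) = -760.
Check p | disc: -760 mod 19 = 0.
p divides disc, so p ramifies: (p) = P^2 with e=2, f=1, g=1.
Therefore p is ramified.

ramified


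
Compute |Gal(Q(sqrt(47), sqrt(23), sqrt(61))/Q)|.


The 3 square roots of distinct primes are multiplicatively independent over Q,
so [K:Q] = 2^3 and Gal(K/Q) is isomorphic to (Z/2Z)^3.
|Gal| = 2^3 = 8

8


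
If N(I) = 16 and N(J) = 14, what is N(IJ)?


N(IJ) = N(I) * N(J)
= 16 * 14
= 224

224


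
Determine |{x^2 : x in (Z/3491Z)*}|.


For prime p, the number of non-zero quadratic residues is (p-1)/2.
= (3491-1)/2
= 1745

1745


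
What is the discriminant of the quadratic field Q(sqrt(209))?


For K = Q(sqrt(d)) with d squarefree: disc(K) = d if d = 1 mod 4, and disc(K) = 4d if d = 2 or 3 mod 4.
Here d = 209, and d mod 4 = 1.
d = 1 mod 4 (O_K = Z[(1+sqrt(d))/2]), so disc(K) = d = 209

209


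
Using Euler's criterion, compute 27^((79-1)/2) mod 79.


p = 79 is prime and the exponent is (p-1)/2 = 39, so by Euler's criterion 27^39 = (27/79) = +1 or -1 mod 79.
Compute by square-and-multiply:
  39 = 32 + 4 + 2 + 1 (binary 100111)
  Repeated squaring mod 79: 27^1 = 27, 27^2 = 18, 27^4 = 8, 27^8 = 64, 27^16 = 67, 27^32 = 65
  27^39 = 27^32 * 27^4 * 27^2 * 27^1 = 65 * 8 * 18 * 27 mod 79
    65 * 8 = 520 = 46 mod 79
    46 * 18 = 828 = 38 mod 79
    38 * 27 = 1026 = 78 mod 79
  27^39 = 78 mod 79
Result 78 = p - 1 = -1 mod 79: 27 is a quadratic non-residue mod 79. As a residue in [0, p-1] the value is 78.
27^39 mod 79 = 78

78


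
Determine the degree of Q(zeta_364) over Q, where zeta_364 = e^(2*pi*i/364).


The degree equals Euler's totient phi(364).
364 = 2^2 * 7 * 13
phi(364) = 144

144


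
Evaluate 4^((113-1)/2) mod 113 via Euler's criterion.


p = 113 is prime and the exponent is (p-1)/2 = 56, so by Euler's criterion 4^56 = (4/113) = +1 or -1 mod 113.
Compute by square-and-multiply:
  56 = 32 + 16 + 8 (binary 111000)
  Repeated squaring mod 113: 4^1 = 4, 4^2 = 16, 4^4 = 30, 4^8 = 109, 4^16 = 16, 4^32 = 30
  4^56 = 4^32 * 4^16 * 4^8 = 30 * 16 * 109 mod 113
    30 * 16 = 480 = 28 mod 113
    28 * 109 = 3052 = 1 mod 113
  4^56 = 1 mod 113
Result 1: 4 is a quadratic residue mod 113.
4^56 mod 113 = 1

1


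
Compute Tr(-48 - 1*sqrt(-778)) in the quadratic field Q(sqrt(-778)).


Tr(a + b*sqrt(d)) = (a + b*sqrt(d)) + (a - b*sqrt(d)) = 2a
= 2 * (-48)
= -96

-96


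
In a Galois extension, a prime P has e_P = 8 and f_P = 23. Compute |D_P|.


|D_P| = e * f
= 8 * 23
= 184

184


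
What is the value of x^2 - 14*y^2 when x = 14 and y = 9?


x^2 - d*y^2
= 14^2 - 14*9^2
= 196 - 1134
= -938

-938


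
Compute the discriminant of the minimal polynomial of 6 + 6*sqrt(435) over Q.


The element 6 + 6*sqrt(435) has minimal polynomial:
x^2 - 12*x - 15624
Discriminant = (-12)^2 - 4*(-15624)
= 144 + 62496
= 62640

62640


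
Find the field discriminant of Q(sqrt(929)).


For K = Q(sqrt(d)) with d squarefree: disc(K) = d if d = 1 mod 4, and disc(K) = 4d if d = 2 or 3 mod 4.
Here d = 929, and d mod 4 = 1.
d = 1 mod 4 (O_K = Z[(1+sqrt(d))/2]), so disc(K) = d = 929

929


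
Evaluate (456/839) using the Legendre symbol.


p = 839 is prime, so compute (456/839) with the reciprocity algorithm (Jacobi-symbol steps: pull out 2s via (2/n), flip via reciprocity, reduce):
  pull out 2: (2/839) = +1  (since 839 mod 8 = 7)
  pull out 2: (2/839) = +1  (since 839 mod 8 = 7)
  pull out 2: (2/839) = +1  (since 839 mod 8 = 7)
  reciprocity: (57/839) -> +(839/57)
  reduce: (41/57)
  reciprocity: (41/57) -> +(57/41)
  reduce: (16/41)
  pull out 2: (2/41) = +1  (since 41 mod 8 = 1)
  pull out 2: (2/41) = +1  (since 41 mod 8 = 1)
  pull out 2: (2/41) = +1  (since 41 mod 8 = 1)
  pull out 2: (2/41) = +1  (since 41 mod 8 = 1)
  (1/41) = 1
Product of signs = 1
(456/839) = 1

1


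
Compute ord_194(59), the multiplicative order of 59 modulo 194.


We want ord_194(59), the smallest k >= 1 with 59^k = 1 mod 194.
n = 194 = 2 * 97, phi(194) = 96; the order divides phi(n).
Divisors of 96: 1, 2, 3, 4, 6, 8, 12, 16, 24, 32, 48, 96
Repeated squaring mod 194: 59^1 = 59, 59^2 = 183, 59^4 = 121, 59^8 = 91, 59^16 = 133, 59^32 = 35, 59^64 = 61
Test divisors in increasing order:
  k=1: 59^1 = 59 mod 194
  k=2: 59^2 = 183 mod 194
  k=3: 59^3 = 183 * 59 = 127 mod 194
  k=4: 59^4 = 121 mod 194
  k=6: 59^6 = 121 * 183 = 27 mod 194
  k=8: 59^8 = 91 mod 194
  k=12: 59^12 = 91 * 121 = 147 mod 194
  k=16: 59^16 = 133 mod 194
  k=24: 59^24 = 133 * 91 = 75 mod 194
  k=32: 59^32 = 35 mod 194
  k=48: 59^48 = 35 * 133 = 193 mod 194
  k=96: 59^96 = 61 * 35 = 1 mod 194  <- first divisor giving 1
Order = 96

96


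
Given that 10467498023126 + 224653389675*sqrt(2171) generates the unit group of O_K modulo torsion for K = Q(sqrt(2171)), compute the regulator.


epsilon = 10467498023126 + 224653389675*sqrt(2171)
= 2.0935e+13
R = ln(2.0935e+13)
= 30.6724

30.6724


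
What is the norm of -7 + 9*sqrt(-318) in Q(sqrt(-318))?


N(a + b*sqrt(d)) = a^2 - d*b^2
= (-7)^2 - (-318)*(9)^2
= 49 + 25758
= 25807

25807


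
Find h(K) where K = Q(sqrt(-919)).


K = Q(sqrt(-919)). d mod 4 = 1, so D = disc(K) = d = -919
h(K) equals the number of primitive reduced positive-definite forms (a, b, c) = a*x^2 + b*x*y + c*y^2 with b^2 - 4ac = D,
where reduced means |b| <= a <= c, with b >= 0 whenever |b| = a or a = c, and primitive means gcd(a, b, c) = 1.
Reduced forces 3a^2 <= |D| = 919, so 1 <= a <= 17; b must have the parity of D, and c = (b^2 - D)/(4a) must be an integer >= a.
Enumerate a = 1..17, b in [-a, a]:
  a=1: (1, 1, 230)  [1]
  a=2: (2, -1, 115), (2, 1, 115)  [2]
  a=3: none
  a=4: (4, -3, 58), (4, 3, 58)  [2]
  a=5: (5, -1, 46), (5, 1, 46)  [2]
  a=6..7: none
  a=8: (8, -3, 29), (8, 3, 29)  [2]
  a=9: none
  a=10: (10, -9, 25), (10, -1, 23), (10, 1, 23), (10, 9, 25)  [4]
  a=11: (11, -7, 22), (11, 7, 22)  [2]
  a=12: none
  a=13: (13, -11, 20), (13, 11, 20)  [2]
  a=14..15: none
  a=16: (16, -13, 17), (16, 13, 17)  [2]
  a=17: none
Total reduced forms: 1 + 2 + 2 + 2 + 2 + 4 + 2 + 2 + 2 = 19
h = 19

19


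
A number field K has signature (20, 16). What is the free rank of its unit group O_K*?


By Dirichlet's unit theorem:
rank = r1 + r2 - 1
= 20 + 16 - 1
= 35

35


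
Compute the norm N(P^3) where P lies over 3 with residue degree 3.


N(P^a) = p^(a*f)
= 3^(3*3)
= 3^9
= 19683

19683


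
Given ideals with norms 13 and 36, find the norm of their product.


N(IJ) = N(I) * N(J)
= 13 * 36
= 468

468


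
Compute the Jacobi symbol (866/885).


Compute (866/885) via quadratic reciprocity:
  pull out 2: (2/885) = -1  (since 885 mod 8 = 5)
  reciprocity: (433/885) -> +(885/433)
  reduce: (19/433)
  reciprocity: (19/433) -> +(433/19)
  reduce: (15/19)
  reciprocity: (15/19) -> -(19/15)
  reduce: (4/15)
  pull out 2: (2/15) = +1  (since 15 mod 8 = 7)
  pull out 2: (2/15) = +1  (since 15 mod 8 = 7)
  (1/15) = 1
Product of signs = 1

1


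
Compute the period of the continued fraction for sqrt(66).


Run the CF algorithm for sqrt(66).
a_0 = floor(sqrt(66)) = 8; set m_0=0, q_0=1.
Recurrence: m' = q*a - m,  q' = (d - m'^2)/q,  a' = floor((a_0 + m')/q').
  step 1: m=8, q=2, a=8
  step 2: m=8, q=1, a=16
a_2 = 2*a_0 = 16, so the period closes here.
sqrt(66) = [8; 8, 16]
Period length = 2

2


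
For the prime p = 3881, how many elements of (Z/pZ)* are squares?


For prime p, the number of non-zero quadratic residues is (p-1)/2.
= (3881-1)/2
= 1940

1940


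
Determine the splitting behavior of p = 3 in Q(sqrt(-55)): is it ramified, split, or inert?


K = Q(sqrt(-55)). Since d mod 4 = 1, disc(K) = -55.
Check p | disc: -55 mod 3 = 2.
p does not divide disc. Compute Legendre symbol (d/p):
2^((3-1)/2) mod 3 = -1
(d/p) = -1, so p is inert: (p) stays prime with e=1, f=2, g=1.
Therefore p is inert.

inert


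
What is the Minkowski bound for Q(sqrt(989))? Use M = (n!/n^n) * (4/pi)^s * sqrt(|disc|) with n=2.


d = 989, d mod 4 = 1, so disc(K) = d = 989; |disc(K)| = 989
Real quadratic field, so n = 2, s = r2 = 0, r1 = 2
M = (n!/n^n) * (4/pi)^s * sqrt(|disc(K)|) = (2!/2^2) * (4/pi)^0 * sqrt(989)
= 0.5 * 1.000000 * 31.448370
= 15.7242

15.7242


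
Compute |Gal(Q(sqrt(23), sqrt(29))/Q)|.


The 2 square roots of distinct primes are multiplicatively independent over Q,
so [K:Q] = 2^2 and Gal(K/Q) is isomorphic to (Z/2Z)^2.
|Gal| = 2^2 = 4

4


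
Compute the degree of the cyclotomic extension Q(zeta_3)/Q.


The degree equals Euler's totient phi(3).
3 = 3
phi(3) = 2

2


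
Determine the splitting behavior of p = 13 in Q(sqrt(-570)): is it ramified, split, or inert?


K = Q(sqrt(-570)). Since d mod 4 = 2, disc(K) = -2280.
Check p | disc: -2280 mod 13 = 8.
p does not divide disc. Compute Legendre symbol (d/p):
2^((13-1)/2) mod 13 = -1
(d/p) = -1, so p is inert: (p) stays prime with e=1, f=2, g=1.
Therefore p is inert.

inert


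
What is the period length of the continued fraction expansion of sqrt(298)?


Run the CF algorithm for sqrt(298).
a_0 = floor(sqrt(298)) = 17; set m_0=0, q_0=1.
Recurrence: m' = q*a - m,  q' = (d - m'^2)/q,  a' = floor((a_0 + m')/q').
  step 1: m=17, q=9, a=3
  step 2: m=10, q=22, a=1
  step 3: m=12, q=7, a=4
  step 4: m=16, q=6, a=5
  step 5: m=14, q=17, a=1
  step 6: m=3, q=17, a=1
  step 7: m=14, q=6, a=5
  step 8: m=16, q=7, a=4
  step 9: m=12, q=22, a=1
  step 10: m=10, q=9, a=3
  step 11: m=17, q=1, a=34
a_11 = 2*a_0 = 34, so the period closes here.
sqrt(298) = [17; 3, 1, 4, 5, 1, 1, 5, 4, 1, 3, 34]
Period length = 11

11


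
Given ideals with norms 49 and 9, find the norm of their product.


N(IJ) = N(I) * N(J)
= 49 * 9
= 441

441


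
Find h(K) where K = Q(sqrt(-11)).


K = Q(sqrt(-11)). d mod 4 = 1, so D = disc(K) = d = -11
h(K) equals the number of primitive reduced positive-definite forms (a, b, c) = a*x^2 + b*x*y + c*y^2 with b^2 - 4ac = D,
where reduced means |b| <= a <= c, with b >= 0 whenever |b| = a or a = c, and primitive means gcd(a, b, c) = 1.
Reduced forces 3a^2 <= |D| = 11, so 1 <= a <= 1; b must have the parity of D, and c = (b^2 - D)/(4a) must be an integer >= a.
Enumerate a = 1..1, b in [-a, a]:
  a=1: (1, 1, 3)  [1]
Total reduced forms: 1
h = 1

1


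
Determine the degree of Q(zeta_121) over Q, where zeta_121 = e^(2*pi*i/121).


The degree equals Euler's totient phi(121).
121 = 11^2
phi(121) = 110

110


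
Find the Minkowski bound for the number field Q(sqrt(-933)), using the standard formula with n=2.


d = -933, d mod 4 = 3, so disc(K) = 4d = -3732; |disc(K)| = 3732
Imaginary quadratic field, so n = 2, s = r2 = 1, r1 = 0
M = (n!/n^n) * (4/pi)^s * sqrt(|disc(K)|) = (2!/2^2) * (4/pi)^1 * sqrt(3732)
= 0.5 * 1.273240 * 61.090097
= 38.8912

38.8912


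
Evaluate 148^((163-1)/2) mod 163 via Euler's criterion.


p = 163 is prime and the exponent is (p-1)/2 = 81, so by Euler's criterion 148^81 = (148/163) = +1 or -1 mod 163.
Compute by square-and-multiply:
  81 = 64 + 16 + 1 (binary 1010001)
  Repeated squaring mod 163: 148^1 = 148, 148^2 = 62, 148^4 = 95, 148^8 = 60, 148^16 = 14, 148^32 = 33, 148^64 = 111
  148^81 = 148^64 * 148^16 * 148^1 = 111 * 14 * 148 mod 163
    111 * 14 = 1554 = 87 mod 163
    87 * 148 = 12876 = 162 mod 163
  148^81 = 162 mod 163
Result 162 = p - 1 = -1 mod 163: 148 is a quadratic non-residue mod 163. As a residue in [0, p-1] the value is 162.
148^81 mod 163 = 162

162


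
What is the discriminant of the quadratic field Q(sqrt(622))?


For K = Q(sqrt(d)) with d squarefree: disc(K) = d if d = 1 mod 4, and disc(K) = 4d if d = 2 or 3 mod 4.
Here d = 622, and d mod 4 = 2.
d = 2 mod 4, not 1 (O_K = Z[sqrt(d)]), so disc(K) = 4d = 4 * (622) = 2488

2488


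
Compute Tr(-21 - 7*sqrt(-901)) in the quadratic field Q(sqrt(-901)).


Tr(a + b*sqrt(d)) = (a + b*sqrt(d)) + (a - b*sqrt(d)) = 2a
= 2 * (-21)
= -42

-42


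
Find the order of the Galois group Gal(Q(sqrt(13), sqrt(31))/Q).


The 2 square roots of distinct primes are multiplicatively independent over Q,
so [K:Q] = 2^2 and Gal(K/Q) is isomorphic to (Z/2Z)^2.
|Gal| = 2^2 = 4

4


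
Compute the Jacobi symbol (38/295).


Compute (38/295) via quadratic reciprocity:
  pull out 2: (2/295) = +1  (since 295 mod 8 = 7)
  reciprocity: (19/295) -> -(295/19)
  reduce: (10/19)
  pull out 2: (2/19) = -1  (since 19 mod 8 = 3)
  reciprocity: (5/19) -> +(19/5)
  reduce: (4/5)
  pull out 2: (2/5) = -1  (since 5 mod 8 = 5)
  pull out 2: (2/5) = -1  (since 5 mod 8 = 5)
  (1/5) = 1
Product of signs = 1

1


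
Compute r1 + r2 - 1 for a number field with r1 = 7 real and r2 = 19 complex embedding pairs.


By Dirichlet's unit theorem:
rank = r1 + r2 - 1
= 7 + 19 - 1
= 25

25


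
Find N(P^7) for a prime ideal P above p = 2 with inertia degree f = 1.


N(P^a) = p^(a*f)
= 2^(7*1)
= 2^7
= 128

128


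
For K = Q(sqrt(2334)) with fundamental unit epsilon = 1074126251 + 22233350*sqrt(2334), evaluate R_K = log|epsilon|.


epsilon = 1074126251 + 22233350*sqrt(2334)
= 2.1483e+09
R = ln(2.1483e+09)
= 21.4879

21.4879


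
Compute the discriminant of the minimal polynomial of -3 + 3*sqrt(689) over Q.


The element -3 + 3*sqrt(689) has minimal polynomial:
x^2 + 6*x - 6192
Discriminant = (6)^2 - 4*(-6192)
= 36 + 24768
= 24804

24804


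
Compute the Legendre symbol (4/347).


p = 347 is prime, so compute (4/347) with the reciprocity algorithm (Jacobi-symbol steps: pull out 2s via (2/n), flip via reciprocity, reduce):
  pull out 2: (2/347) = -1  (since 347 mod 8 = 3)
  pull out 2: (2/347) = -1  (since 347 mod 8 = 3)
  (1/347) = 1
Product of signs = 1
(4/347) = 1

1


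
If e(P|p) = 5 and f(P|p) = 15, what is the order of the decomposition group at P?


|D_P| = e * f
= 5 * 15
= 75

75


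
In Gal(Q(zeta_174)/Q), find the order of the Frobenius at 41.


The Frobenius at p in Gal(Q(zeta_n)/Q) = (Z/nZ)* is the class of p, so its order is ord_174(41), the smallest k >= 1 with 41^k = 1 mod 174.
n = 174 = 2 * 3 * 29, phi(174) = 56; the order divides phi(n).
Divisors of 56: 1, 2, 4, 7, 8, 14, 28, 56
Repeated squaring mod 174: 41^1 = 41, 41^2 = 115, 41^4 = 1, 41^8 = 1, 41^16 = 1, 41^32 = 1
Test divisors in increasing order:
  k=1: 41^1 = 41 mod 174
  k=2: 41^2 = 115 mod 174
  k=4: 41^4 = 1 mod 174  <- first divisor giving 1
Order = 4

4


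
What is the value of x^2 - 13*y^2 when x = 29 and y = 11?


x^2 - d*y^2
= 29^2 - 13*11^2
= 841 - 1573
= -732

-732


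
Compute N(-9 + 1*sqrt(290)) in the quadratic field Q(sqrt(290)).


N(a + b*sqrt(d)) = a^2 - d*b^2
= (-9)^2 - (290)*(1)^2
= 81 - 290
= -209

-209


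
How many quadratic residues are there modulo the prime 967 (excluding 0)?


For prime p, the number of non-zero quadratic residues is (p-1)/2.
= (967-1)/2
= 483

483


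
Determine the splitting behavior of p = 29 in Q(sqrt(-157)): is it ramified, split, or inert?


K = Q(sqrt(-157)). Since d mod 4 = 3, disc(K) = -628.
Check p | disc: -628 mod 29 = 10.
p does not divide disc. Compute Legendre symbol (d/p):
17^((29-1)/2) mod 29 = -1
(d/p) = -1, so p is inert: (p) stays prime with e=1, f=2, g=1.
Therefore p is inert.

inert


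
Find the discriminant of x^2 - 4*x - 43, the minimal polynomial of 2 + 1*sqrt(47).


The element 2 + 1*sqrt(47) has minimal polynomial:
x^2 - 4*x - 43
Discriminant = (-4)^2 - 4*(-43)
= 16 + 172
= 188

188


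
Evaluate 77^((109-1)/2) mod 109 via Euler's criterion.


p = 109 is prime and the exponent is (p-1)/2 = 54, so by Euler's criterion 77^54 = (77/109) = +1 or -1 mod 109.
Compute by square-and-multiply:
  54 = 32 + 16 + 4 + 2 (binary 110110)
  Repeated squaring mod 109: 77^1 = 77, 77^2 = 43, 77^4 = 105, 77^8 = 16, 77^16 = 38, 77^32 = 27
  77^54 = 77^32 * 77^16 * 77^4 * 77^2 = 27 * 38 * 105 * 43 mod 109
    27 * 38 = 1026 = 45 mod 109
    45 * 105 = 4725 = 38 mod 109
    38 * 43 = 1634 = 108 mod 109
  77^54 = 108 mod 109
Result 108 = p - 1 = -1 mod 109: 77 is a quadratic non-residue mod 109. As a residue in [0, p-1] the value is 108.
77^54 mod 109 = 108

108


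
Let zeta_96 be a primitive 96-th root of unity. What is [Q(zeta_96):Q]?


The degree equals Euler's totient phi(96).
96 = 2^5 * 3
phi(96) = 32

32
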